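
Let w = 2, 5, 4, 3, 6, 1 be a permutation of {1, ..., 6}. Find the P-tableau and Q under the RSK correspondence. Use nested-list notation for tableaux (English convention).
P = [[1, 3, 6], [2], [4], [5]], Q = [[1, 2, 5], [3], [4], [6]]

Insert each entry of the permutation into P by Schensted row insertion, recording in Q the position of each new cell.

Insert 2: appended to row 1. P = [[2]].
Insert 5: appended to row 1. P = [[2, 5]].
Insert 4: 4 bumps 5 from row 1; 5 starts row 2. P = [[2, 4], [5]].
Insert 3: 3 bumps 4 from row 1; 4 bumps 5 from row 2; 5 starts row 3. P = [[2, 3], [4], [5]].
Insert 6: appended to row 1. P = [[2, 3, 6], [4], [5]].
Insert 1: 1 bumps 2 from row 1; 2 bumps 4 from row 2; 4 bumps 5 from row 3; 5 starts row 4. P = [[1, 3, 6], [2], [4], [5]].

So P = [[1, 3, 6], [2], [4], [5]], Q = [[1, 2, 5], [3], [4], [6]].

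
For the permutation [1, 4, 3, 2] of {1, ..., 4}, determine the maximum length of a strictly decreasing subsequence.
3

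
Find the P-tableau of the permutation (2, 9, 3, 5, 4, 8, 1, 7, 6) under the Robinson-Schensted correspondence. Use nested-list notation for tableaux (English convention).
Insert 2: appended to row 1. P = [[2]].
Insert 9: appended to row 1. P = [[2, 9]].
Insert 3: 3 bumps 9 from row 1; 9 starts row 2. P = [[2, 3], [9]].
Insert 5: appended to row 1. P = [[2, 3, 5], [9]].
Insert 4: 4 bumps 5 from row 1; 5 bumps 9 from row 2; 9 starts row 3. P = [[2, 3, 4], [5], [9]].
Insert 8: appended to row 1. P = [[2, 3, 4, 8], [5], [9]].
Insert 1: 1 bumps 2 from row 1; 2 bumps 5 from row 2; 5 bumps 9 from row 3; 9 starts row 4. P = [[1, 3, 4, 8], [2], [5], [9]].
Insert 7: 7 bumps 8 from row 1; 8 appends to row 2. P = [[1, 3, 4, 7], [2, 8], [5], [9]].
Insert 6: 6 bumps 7 from row 1; 7 bumps 8 from row 2; 8 appends to row 3. P = [[1, 3, 4, 6], [2, 7], [5, 8], [9]].

So P = [[1, 3, 4, 6], [2, 7], [5, 8], [9]].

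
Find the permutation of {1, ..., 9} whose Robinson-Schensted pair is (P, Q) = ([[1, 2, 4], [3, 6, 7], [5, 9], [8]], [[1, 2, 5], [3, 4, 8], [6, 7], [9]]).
Reverse the RSK construction: for i from n down to 1, find the cell of Q containing i, remove the entry at that cell from P, and reverse-bump it up through P; the value ejected from row 1 is w(i).

Step i=9: Q has 9 at row 4, column 1; remove 8 from row 4 of P and reverse-bump: 8 enters row 3 and ejects 5; 5 enters row 2 and ejects 3; 3 enters row 1 and ejects 2. So w(9) = 2. P is now [[1, 3, 4], [5, 6, 7], [8, 9]].
Step i=8: Q has 8 at row 2, column 3; remove 7 from row 2 of P and reverse-bump: 7 enters row 1 and ejects 4. So w(8) = 4. P is now [[1, 3, 7], [5, 6], [8, 9]].
Step i=7: Q has 7 at row 3, column 2; remove 9 from row 3 of P and reverse-bump: 9 enters row 2 and ejects 6; 6 enters row 1 and ejects 3. So w(7) = 3. P is now [[1, 6, 7], [5, 9], [8]].
Step i=6: Q has 6 at row 3, column 1; remove 8 from row 3 of P and reverse-bump: 8 enters row 2 and ejects 5; 5 enters row 1 and ejects 1. So w(6) = 1. P is now [[5, 6, 7], [8, 9]].
Step i=5: Q has 5 at row 1, column 3; remove that cell from P, ejecting 7. So w(5) = 7. P is now [[5, 6], [8, 9]].
Step i=4: Q has 4 at row 2, column 2; remove 9 from row 2 of P and reverse-bump: 9 enters row 1 and ejects 6. So w(4) = 6. P is now [[5, 9], [8]].
Step i=3: Q has 3 at row 2, column 1; remove 8 from row 2 of P and reverse-bump: 8 enters row 1 and ejects 5. So w(3) = 5. P is now [[8, 9]].
Step i=2: Q has 2 at row 1, column 2; remove that cell from P, ejecting 9. So w(2) = 9. P is now [[8]].
Step i=1: Q has 1 at row 1, column 1; remove that cell from P, ejecting 8. So w(1) = 8. P is now [].

So w = 8 9 5 6 7 1 3 4 2.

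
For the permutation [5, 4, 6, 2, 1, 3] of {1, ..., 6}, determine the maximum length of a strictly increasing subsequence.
2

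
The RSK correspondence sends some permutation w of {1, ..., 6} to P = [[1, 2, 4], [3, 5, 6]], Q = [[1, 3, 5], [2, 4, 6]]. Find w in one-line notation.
Reverse the RSK construction: for i from n down to 1, find the cell of Q containing i, remove the entry at that cell from P, and reverse-bump it up through P; the value ejected from row 1 is w(i).

Step i=6: Q has 6 at row 2, column 3; remove 6 from row 2 of P and reverse-bump: 6 enters row 1 and ejects 4. So w(6) = 4. P is now [[1, 2, 6], [3, 5]].
Step i=5: Q has 5 at row 1, column 3; remove that cell from P, ejecting 6. So w(5) = 6. P is now [[1, 2], [3, 5]].
Step i=4: Q has 4 at row 2, column 2; remove 5 from row 2 of P and reverse-bump: 5 enters row 1 and ejects 2. So w(4) = 2. P is now [[1, 5], [3]].
Step i=3: Q has 3 at row 1, column 2; remove that cell from P, ejecting 5. So w(3) = 5. P is now [[1], [3]].
Step i=2: Q has 2 at row 2, column 1; remove 3 from row 2 of P and reverse-bump: 3 enters row 1 and ejects 1. So w(2) = 1. P is now [[3]].
Step i=1: Q has 1 at row 1, column 1; remove that cell from P, ejecting 3. So w(1) = 3. P is now [].

So w = 3 1 5 2 6 4.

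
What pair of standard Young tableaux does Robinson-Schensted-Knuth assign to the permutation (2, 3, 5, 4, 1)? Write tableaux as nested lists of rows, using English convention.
Insert each entry of the permutation into P by Schensted row insertion, recording in Q the position of each new cell.

Insert 2: appended to row 1. P = [[2]].
Insert 3: appended to row 1. P = [[2, 3]].
Insert 5: appended to row 1. P = [[2, 3, 5]].
Insert 4: 4 bumps 5 from row 1; 5 starts row 2. P = [[2, 3, 4], [5]].
Insert 1: 1 bumps 2 from row 1; 2 bumps 5 from row 2; 5 starts row 3. P = [[1, 3, 4], [2], [5]].

So P = [[1, 3, 4], [2], [5]], Q = [[1, 2, 3], [4], [5]].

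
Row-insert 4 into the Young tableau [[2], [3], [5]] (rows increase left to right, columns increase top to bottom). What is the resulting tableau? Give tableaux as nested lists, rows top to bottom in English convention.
4 is larger than every entry of row 1, so it is appended to row 1. The new tableau is [[2, 4], [3], [5]].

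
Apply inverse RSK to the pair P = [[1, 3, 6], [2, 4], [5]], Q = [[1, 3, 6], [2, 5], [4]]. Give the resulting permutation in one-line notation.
Reverse the RSK construction: for i from n down to 1, find the cell of Q containing i, remove the entry at that cell from P, and reverse-bump it up through P; the value ejected from row 1 is w(i).

Step i=6: Q has 6 at row 1, column 3; remove that cell from P, ejecting 6. So w(6) = 6. P is now [[1, 3], [2, 4], [5]].
Step i=5: Q has 5 at row 2, column 2; remove 4 from row 2 of P and reverse-bump: 4 enters row 1 and ejects 3. So w(5) = 3. P is now [[1, 4], [2], [5]].
Step i=4: Q has 4 at row 3, column 1; remove 5 from row 3 of P and reverse-bump: 5 enters row 2 and ejects 2; 2 enters row 1 and ejects 1. So w(4) = 1. P is now [[2, 4], [5]].
Step i=3: Q has 3 at row 1, column 2; remove that cell from P, ejecting 4. So w(3) = 4. P is now [[2], [5]].
Step i=2: Q has 2 at row 2, column 1; remove 5 from row 2 of P and reverse-bump: 5 enters row 1 and ejects 2. So w(2) = 2. P is now [[5]].
Step i=1: Q has 1 at row 1, column 1; remove that cell from P, ejecting 5. So w(1) = 5. P is now [].

So w = 5 2 4 1 3 6.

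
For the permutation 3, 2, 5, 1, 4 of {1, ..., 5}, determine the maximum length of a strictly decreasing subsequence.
3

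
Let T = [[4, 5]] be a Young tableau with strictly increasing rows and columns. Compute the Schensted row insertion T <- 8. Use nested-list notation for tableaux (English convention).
[[4, 5, 8]]

8 is larger than every entry of row 1, so it is appended to row 1. The new tableau is [[4, 5, 8]].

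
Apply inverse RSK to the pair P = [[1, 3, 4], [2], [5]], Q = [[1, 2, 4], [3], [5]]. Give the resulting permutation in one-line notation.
2 5 3 4 1

Reverse the RSK construction: for i from n down to 1, find the cell of Q containing i, remove the entry at that cell from P, and reverse-bump it up through P; the value ejected from row 1 is w(i).

Step i=5: Q has 5 at row 3, column 1; remove 5 from row 3 of P and reverse-bump: 5 enters row 2 and ejects 2; 2 enters row 1 and ejects 1. So w(5) = 1. P is now [[2, 3, 4], [5]].
Step i=4: Q has 4 at row 1, column 3; remove that cell from P, ejecting 4. So w(4) = 4. P is now [[2, 3], [5]].
Step i=3: Q has 3 at row 2, column 1; remove 5 from row 2 of P and reverse-bump: 5 enters row 1 and ejects 3. So w(3) = 3. P is now [[2, 5]].
Step i=2: Q has 2 at row 1, column 2; remove that cell from P, ejecting 5. So w(2) = 5. P is now [[2]].
Step i=1: Q has 1 at row 1, column 1; remove that cell from P, ejecting 2. So w(1) = 2. P is now [].

So w = 2 5 3 4 1.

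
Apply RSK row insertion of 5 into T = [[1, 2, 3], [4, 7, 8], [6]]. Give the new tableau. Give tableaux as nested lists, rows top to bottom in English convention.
5 is larger than every entry of row 1, so it is appended to row 1. The new tableau is [[1, 2, 3, 5], [4, 7, 8], [6]].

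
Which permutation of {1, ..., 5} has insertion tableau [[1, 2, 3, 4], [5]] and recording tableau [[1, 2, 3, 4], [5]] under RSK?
Reverse the RSK construction: for i from n down to 1, find the cell of Q containing i, remove the entry at that cell from P, and reverse-bump it up through P; the value ejected from row 1 is w(i).

Step i=5: Q has 5 at row 2, column 1; remove 5 from row 2 of P and reverse-bump: 5 enters row 1 and ejects 4. So w(5) = 4. P is now [[1, 2, 3, 5]].
Step i=4: Q has 4 at row 1, column 4; remove that cell from P, ejecting 5. So w(4) = 5. P is now [[1, 2, 3]].
Step i=3: Q has 3 at row 1, column 3; remove that cell from P, ejecting 3. So w(3) = 3. P is now [[1, 2]].
Step i=2: Q has 2 at row 1, column 2; remove that cell from P, ejecting 2. So w(2) = 2. P is now [[1]].
Step i=1: Q has 1 at row 1, column 1; remove that cell from P, ejecting 1. So w(1) = 1. P is now [].

So w = 1 2 3 5 4.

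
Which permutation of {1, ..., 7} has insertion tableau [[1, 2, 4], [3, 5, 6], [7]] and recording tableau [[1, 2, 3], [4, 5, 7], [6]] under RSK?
3 5 7 1 6 2 4

Reverse RSK: for i = n, n-1, ..., 1, locate i in Q, remove the corresponding corner cell from P, and reverse-bump its entry up through P; the value ejected from row 1 is w(i).

So w = 3 5 7 1 6 2 4.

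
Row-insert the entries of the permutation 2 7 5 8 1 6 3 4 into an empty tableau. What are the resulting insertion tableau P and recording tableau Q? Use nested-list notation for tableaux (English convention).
P = [[1, 3, 4], [2, 5, 6], [7, 8]], Q = [[1, 2, 4], [3, 6, 8], [5, 7]]

Insert each entry of the permutation into P by Schensted row insertion, recording in Q the position of each new cell.

Insert 2: appended to row 1. P = [[2]], Q = [[1]].
Insert 7: appended to row 1. P = [[2, 7]], Q = [[1, 2]].
Insert 5: 5 bumps 7 from row 1; 7 starts row 2. P = [[2, 5], [7]], Q = [[1, 2], [3]].
Insert 8: appended to row 1. P = [[2, 5, 8], [7]], Q = [[1, 2, 4], [3]].
Insert 1: 1 bumps 2 from row 1; 2 bumps 7 from row 2; 7 starts row 3. P = [[1, 5, 8], [2], [7]], Q = [[1, 2, 4], [3], [5]].
Insert 6: 6 bumps 8 from row 1; 8 appends to row 2. P = [[1, 5, 6], [2, 8], [7]], Q = [[1, 2, 4], [3, 6], [5]].
Insert 3: 3 bumps 5 from row 1; 5 bumps 8 from row 2; 8 appends to row 3. P = [[1, 3, 6], [2, 5], [7, 8]], Q = [[1, 2, 4], [3, 6], [5, 7]].
Insert 4: 4 bumps 6 from row 1; 6 appends to row 2. P = [[1, 3, 4], [2, 5, 6], [7, 8]], Q = [[1, 2, 4], [3, 6, 8], [5, 7]].

So P = [[1, 3, 4], [2, 5, 6], [7, 8]], Q = [[1, 2, 4], [3, 6, 8], [5, 7]].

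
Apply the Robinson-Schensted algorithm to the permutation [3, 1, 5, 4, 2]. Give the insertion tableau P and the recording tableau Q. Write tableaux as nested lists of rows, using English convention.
Insert each entry of the permutation into P by Schensted row insertion, recording in Q the position of each new cell.

Insert 3: appended to row 1. P = [[3]], Q = [[1]].
Insert 1: 1 bumps 3 from row 1; 3 starts row 2. P = [[1], [3]], Q = [[1], [2]].
Insert 5: appended to row 1. P = [[1, 5], [3]], Q = [[1, 3], [2]].
Insert 4: 4 bumps 5 from row 1; 5 appends to row 2. P = [[1, 4], [3, 5]], Q = [[1, 3], [2, 4]].
Insert 2: 2 bumps 4 from row 1; 4 bumps 5 from row 2; 5 starts row 3. P = [[1, 2], [3, 4], [5]], Q = [[1, 3], [2, 4], [5]].

So P = [[1, 2], [3, 4], [5]], Q = [[1, 3], [2, 4], [5]].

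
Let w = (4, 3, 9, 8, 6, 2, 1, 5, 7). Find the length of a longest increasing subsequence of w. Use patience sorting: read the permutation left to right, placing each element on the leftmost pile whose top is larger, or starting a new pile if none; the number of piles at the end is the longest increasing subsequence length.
3

4: new pile. tops = [4]
3: onto pile 1 (replacing 4). tops = [3]
9: new pile. tops = [3, 9]
8: onto pile 2 (replacing 9). tops = [3, 8]
6: onto pile 2 (replacing 8). tops = [3, 6]
2: onto pile 1 (replacing 3). tops = [2, 6]
1: onto pile 1 (replacing 2). tops = [1, 6]
5: onto pile 2 (replacing 6). tops = [1, 5]
7: new pile. tops = [1, 5, 7]

3 piles, so the longest increasing subsequence has length 3.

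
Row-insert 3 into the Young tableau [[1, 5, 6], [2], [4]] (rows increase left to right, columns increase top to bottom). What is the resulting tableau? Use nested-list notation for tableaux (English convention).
In row 1, 3 replaces 5 (the leftmost entry greater than 3); 5 is bumped to row 2. 5 is appended to row 2. The new tableau is [[1, 3, 6], [2, 5], [4]].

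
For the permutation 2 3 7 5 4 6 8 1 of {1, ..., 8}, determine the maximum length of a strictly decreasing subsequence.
4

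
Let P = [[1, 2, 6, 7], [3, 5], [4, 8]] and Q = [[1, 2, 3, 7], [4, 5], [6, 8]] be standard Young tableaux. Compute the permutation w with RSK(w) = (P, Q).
4 5 8 3 6 1 7 2

Reverse the RSK construction: for i from n down to 1, find the cell of Q containing i, remove the entry at that cell from P, and reverse-bump it up through P; the value ejected from row 1 is w(i).

Step i=8: Q has 8 at row 3, column 2; remove 8 from row 3 of P and reverse-bump: 8 enters row 2 and ejects 5; 5 enters row 1 and ejects 2. So w(8) = 2. P is now [[1, 5, 6, 7], [3, 8], [4]].
Step i=7: Q has 7 at row 1, column 4; remove that cell from P, ejecting 7. So w(7) = 7. P is now [[1, 5, 6], [3, 8], [4]].
Step i=6: Q has 6 at row 3, column 1; remove 4 from row 3 of P and reverse-bump: 4 enters row 2 and ejects 3; 3 enters row 1 and ejects 1. So w(6) = 1. P is now [[3, 5, 6], [4, 8]].
Step i=5: Q has 5 at row 2, column 2; remove 8 from row 2 of P and reverse-bump: 8 enters row 1 and ejects 6. So w(5) = 6. P is now [[3, 5, 8], [4]].
Step i=4: Q has 4 at row 2, column 1; remove 4 from row 2 of P and reverse-bump: 4 enters row 1 and ejects 3. So w(4) = 3. P is now [[4, 5, 8]].
Step i=3: Q has 3 at row 1, column 3; remove that cell from P, ejecting 8. So w(3) = 8. P is now [[4, 5]].
Step i=2: Q has 2 at row 1, column 2; remove that cell from P, ejecting 5. So w(2) = 5. P is now [[4]].
Step i=1: Q has 1 at row 1, column 1; remove that cell from P, ejecting 4. So w(1) = 4. P is now [].

So w = 4 5 8 3 6 1 7 2.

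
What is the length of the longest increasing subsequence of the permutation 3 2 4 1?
2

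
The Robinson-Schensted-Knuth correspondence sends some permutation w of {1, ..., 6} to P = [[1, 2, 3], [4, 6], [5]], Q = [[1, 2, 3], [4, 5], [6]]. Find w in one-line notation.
Reverse the RSK construction: for i from n down to 1, find the cell of Q containing i, remove the entry at that cell from P, and reverse-bump it up through P; the value ejected from row 1 is w(i).

Step i=6: Q has 6 at row 3, column 1; remove 5 from row 3 of P and reverse-bump: 5 enters row 2 and ejects 4; 4 enters row 1 and ejects 3. So w(6) = 3. P is now [[1, 2, 4], [5, 6]].
Step i=5: Q has 5 at row 2, column 2; remove 6 from row 2 of P and reverse-bump: 6 enters row 1 and ejects 4. So w(5) = 4. P is now [[1, 2, 6], [5]].
Step i=4: Q has 4 at row 2, column 1; remove 5 from row 2 of P and reverse-bump: 5 enters row 1 and ejects 2. So w(4) = 2. P is now [[1, 5, 6]].
Step i=3: Q has 3 at row 1, column 3; remove that cell from P, ejecting 6. So w(3) = 6. P is now [[1, 5]].
Step i=2: Q has 2 at row 1, column 2; remove that cell from P, ejecting 5. So w(2) = 5. P is now [[1]].
Step i=1: Q has 1 at row 1, column 1; remove that cell from P, ejecting 1. So w(1) = 1. P is now [].

So w = 1 5 6 2 4 3.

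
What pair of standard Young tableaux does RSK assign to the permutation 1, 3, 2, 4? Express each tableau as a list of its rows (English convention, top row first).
P = [[1, 2, 4], [3]], Q = [[1, 2, 4], [3]]

Insert each entry of the permutation into P by Schensted row insertion, recording in Q the position of each new cell.

Insert 1: appended to row 1. P = [[1]], Q = [[1]].
Insert 3: appended to row 1. P = [[1, 3]], Q = [[1, 2]].
Insert 2: 2 bumps 3 from row 1; 3 starts row 2. P = [[1, 2], [3]], Q = [[1, 2], [3]].
Insert 4: appended to row 1. P = [[1, 2, 4], [3]], Q = [[1, 2, 4], [3]].

So P = [[1, 2, 4], [3]], Q = [[1, 2, 4], [3]].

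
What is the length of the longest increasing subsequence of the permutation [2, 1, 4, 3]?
2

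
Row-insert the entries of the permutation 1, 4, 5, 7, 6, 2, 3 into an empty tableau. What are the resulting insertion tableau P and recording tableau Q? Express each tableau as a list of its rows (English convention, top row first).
Insert each entry of the permutation into P by Schensted row insertion, recording in Q the position of each new cell.

Insert 1: appended to row 1. P = [[1]], Q = [[1]].
Insert 4: appended to row 1. P = [[1, 4]], Q = [[1, 2]].
Insert 5: appended to row 1. P = [[1, 4, 5]], Q = [[1, 2, 3]].
Insert 7: appended to row 1. P = [[1, 4, 5, 7]], Q = [[1, 2, 3, 4]].
Insert 6: 6 bumps 7 from row 1; 7 starts row 2. P = [[1, 4, 5, 6], [7]], Q = [[1, 2, 3, 4], [5]].
Insert 2: 2 bumps 4 from row 1; 4 bumps 7 from row 2; 7 starts row 3. P = [[1, 2, 5, 6], [4], [7]], Q = [[1, 2, 3, 4], [5], [6]].
Insert 3: 3 bumps 5 from row 1; 5 appends to row 2. P = [[1, 2, 3, 6], [4, 5], [7]], Q = [[1, 2, 3, 4], [5, 7], [6]].

So P = [[1, 2, 3, 6], [4, 5], [7]], Q = [[1, 2, 3, 4], [5, 7], [6]].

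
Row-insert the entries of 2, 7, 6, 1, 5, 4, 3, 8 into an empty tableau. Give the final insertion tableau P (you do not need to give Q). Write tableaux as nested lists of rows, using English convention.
Insert 2: appended to row 1. P = [[2]].
Insert 7: appended to row 1. P = [[2, 7]].
Insert 6: 6 bumps 7 from row 1; 7 starts row 2. P = [[2, 6], [7]].
Insert 1: 1 bumps 2 from row 1; 2 bumps 7 from row 2; 7 starts row 3. P = [[1, 6], [2], [7]].
Insert 5: 5 bumps 6 from row 1; 6 appends to row 2. P = [[1, 5], [2, 6], [7]].
Insert 4: 4 bumps 5 from row 1; 5 bumps 6 from row 2; 6 bumps 7 from row 3; 7 starts row 4. P = [[1, 4], [2, 5], [6], [7]].
Insert 3: 3 bumps 4 from row 1; 4 bumps 5 from row 2; 5 bumps 6 from row 3; 6 bumps 7 from row 4; 7 starts row 5. P = [[1, 3], [2, 4], [5], [6], [7]].
Insert 8: appended to row 1. P = [[1, 3, 8], [2, 4], [5], [6], [7]].

So P = [[1, 3, 8], [2, 4], [5], [6], [7]].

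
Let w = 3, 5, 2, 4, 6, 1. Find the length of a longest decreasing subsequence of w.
3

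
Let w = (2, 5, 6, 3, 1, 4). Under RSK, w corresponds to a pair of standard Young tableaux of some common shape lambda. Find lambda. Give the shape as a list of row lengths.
[3, 2, 1]

Row-insert each entry into an empty tableau.

After inserting 2: P = [[2]].
After inserting 5: P = [[2, 5]].
After inserting 6: P = [[2, 5, 6]].
After inserting 3: P = [[2, 3, 6], [5]].
After inserting 1: P = [[1, 3, 6], [2], [5]].
After inserting 4: P = [[1, 3, 4], [2, 6], [5]].

The final insertion tableau P = [[1, 3, 4], [2, 6], [5]] has shape [3, 2, 1].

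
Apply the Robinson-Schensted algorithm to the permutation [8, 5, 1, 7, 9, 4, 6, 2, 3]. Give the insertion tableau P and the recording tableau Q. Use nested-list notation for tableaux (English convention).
P = [[1, 2, 3], [4, 6, 9], [5, 7], [8]], Q = [[1, 4, 5], [2, 6, 7], [3, 9], [8]]

Insert each entry of the permutation into P by Schensted row insertion, recording in Q the position of each new cell.

Insert 8: appended to row 1. P = [[8]], Q = [[1]].
Insert 5: 5 bumps 8 from row 1; 8 starts row 2. P = [[5], [8]], Q = [[1], [2]].
Insert 1: 1 bumps 5 from row 1; 5 bumps 8 from row 2; 8 starts row 3. P = [[1], [5], [8]], Q = [[1], [2], [3]].
Insert 7: appended to row 1. P = [[1, 7], [5], [8]], Q = [[1, 4], [2], [3]].
Insert 9: appended to row 1. P = [[1, 7, 9], [5], [8]], Q = [[1, 4, 5], [2], [3]].
Insert 4: 4 bumps 7 from row 1; 7 appends to row 2. P = [[1, 4, 9], [5, 7], [8]], Q = [[1, 4, 5], [2, 6], [3]].
Insert 6: 6 bumps 9 from row 1; 9 appends to row 2. P = [[1, 4, 6], [5, 7, 9], [8]], Q = [[1, 4, 5], [2, 6, 7], [3]].
Insert 2: 2 bumps 4 from row 1; 4 bumps 5 from row 2; 5 bumps 8 from row 3; 8 starts row 4. P = [[1, 2, 6], [4, 7, 9], [5], [8]], Q = [[1, 4, 5], [2, 6, 7], [3], [8]].
Insert 3: 3 bumps 6 from row 1; 6 bumps 7 from row 2; 7 appends to row 3. P = [[1, 2, 3], [4, 6, 9], [5, 7], [8]], Q = [[1, 4, 5], [2, 6, 7], [3, 9], [8]].

So P = [[1, 2, 3], [4, 6, 9], [5, 7], [8]], Q = [[1, 4, 5], [2, 6, 7], [3, 9], [8]].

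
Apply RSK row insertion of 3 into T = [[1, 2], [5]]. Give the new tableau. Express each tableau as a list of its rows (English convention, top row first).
[[1, 2, 3], [5]]

3 is larger than every entry of row 1, so it is appended to row 1. The new tableau is [[1, 2, 3], [5]].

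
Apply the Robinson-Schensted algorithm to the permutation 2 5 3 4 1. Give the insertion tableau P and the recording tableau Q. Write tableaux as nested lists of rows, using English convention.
Insert each entry of the permutation into P by Schensted row insertion, recording in Q the position of each new cell.

Insert 2: appended to row 1. P = [[2]].
Insert 5: appended to row 1. P = [[2, 5]].
Insert 3: 3 bumps 5 from row 1; 5 starts row 2. P = [[2, 3], [5]].
Insert 4: appended to row 1. P = [[2, 3, 4], [5]].
Insert 1: 1 bumps 2 from row 1; 2 bumps 5 from row 2; 5 starts row 3. P = [[1, 3, 4], [2], [5]].

So P = [[1, 3, 4], [2], [5]], Q = [[1, 2, 4], [3], [5]].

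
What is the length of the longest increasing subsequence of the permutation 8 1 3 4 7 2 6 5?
4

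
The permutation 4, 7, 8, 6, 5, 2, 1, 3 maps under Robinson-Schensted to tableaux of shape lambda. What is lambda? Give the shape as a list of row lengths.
Row-insert each entry into an empty tableau.

After inserting 4: P = [[4]].
After inserting 7: P = [[4, 7]].
After inserting 8: P = [[4, 7, 8]].
After inserting 6: P = [[4, 6, 8], [7]].
After inserting 5: P = [[4, 5, 8], [6], [7]].
After inserting 2: P = [[2, 5, 8], [4], [6], [7]].
After inserting 1: P = [[1, 5, 8], [2], [4], [6], [7]].
After inserting 3: P = [[1, 3, 8], [2, 5], [4], [6], [7]].

The final insertion tableau P = [[1, 3, 8], [2, 5], [4], [6], [7]] has shape [3, 2, 1, 1, 1].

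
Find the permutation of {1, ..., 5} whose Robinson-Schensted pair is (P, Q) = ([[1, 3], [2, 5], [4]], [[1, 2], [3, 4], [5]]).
4 5 2 3 1

Reverse the RSK construction: for i from n down to 1, find the cell of Q containing i, remove the entry at that cell from P, and reverse-bump it up through P; the value ejected from row 1 is w(i).

Step i=5: Q has 5 at row 3, column 1; remove 4 from row 3 of P and reverse-bump: 4 enters row 2 and ejects 2; 2 enters row 1 and ejects 1. So w(5) = 1. P is now [[2, 3], [4, 5]].
Step i=4: Q has 4 at row 2, column 2; remove 5 from row 2 of P and reverse-bump: 5 enters row 1 and ejects 3. So w(4) = 3. P is now [[2, 5], [4]].
Step i=3: Q has 3 at row 2, column 1; remove 4 from row 2 of P and reverse-bump: 4 enters row 1 and ejects 2. So w(3) = 2. P is now [[4, 5]].
Step i=2: Q has 2 at row 1, column 2; remove that cell from P, ejecting 5. So w(2) = 5. P is now [[4]].
Step i=1: Q has 1 at row 1, column 1; remove that cell from P, ejecting 4. So w(1) = 4. P is now [].

So w = 4 5 2 3 1.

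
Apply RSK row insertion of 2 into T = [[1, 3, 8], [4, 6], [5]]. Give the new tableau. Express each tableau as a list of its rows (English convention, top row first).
In row 1, 2 replaces 3 (the leftmost entry greater than 2); 3 is bumped to row 2. In row 2, 3 replaces 4 (the leftmost entry greater than 3); 4 is bumped to row 3. In row 3, 4 replaces 5 (the leftmost entry greater than 4); 5 is bumped to row 4. 5 starts a new row 4. The new tableau is [[1, 2, 8], [3, 6], [4], [5]].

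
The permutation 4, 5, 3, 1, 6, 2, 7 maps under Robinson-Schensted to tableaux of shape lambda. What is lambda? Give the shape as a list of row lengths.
RSK row insertion gives P = [[1, 2, 6, 7], [3, 5], [4]], which has shape [4, 2, 1].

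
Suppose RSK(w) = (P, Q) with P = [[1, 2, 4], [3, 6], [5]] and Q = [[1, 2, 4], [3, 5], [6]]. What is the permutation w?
Reverse the RSK construction: for i from n down to 1, find the cell of Q containing i, remove the entry at that cell from P, and reverse-bump it up through P; the value ejected from row 1 is w(i).

Step i=6: Q has 6 at row 3, column 1; remove 5 from row 3 of P and reverse-bump: 5 enters row 2 and ejects 3; 3 enters row 1 and ejects 2. So w(6) = 2. P is now [[1, 3, 4], [5, 6]].
Step i=5: Q has 5 at row 2, column 2; remove 6 from row 2 of P and reverse-bump: 6 enters row 1 and ejects 4. So w(5) = 4. P is now [[1, 3, 6], [5]].
Step i=4: Q has 4 at row 1, column 3; remove that cell from P, ejecting 6. So w(4) = 6. P is now [[1, 3], [5]].
Step i=3: Q has 3 at row 2, column 1; remove 5 from row 2 of P and reverse-bump: 5 enters row 1 and ejects 3. So w(3) = 3. P is now [[1, 5]].
Step i=2: Q has 2 at row 1, column 2; remove that cell from P, ejecting 5. So w(2) = 5. P is now [[1]].
Step i=1: Q has 1 at row 1, column 1; remove that cell from P, ejecting 1. So w(1) = 1. P is now [].

So w = 1 5 3 6 4 2.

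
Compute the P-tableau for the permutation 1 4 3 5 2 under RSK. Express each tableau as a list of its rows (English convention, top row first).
P = [[1, 2, 5], [3], [4]]

Insert 1: appended to row 1. P = [[1]].
Insert 4: appended to row 1. P = [[1, 4]].
Insert 3: 3 bumps 4 from row 1; 4 starts row 2. P = [[1, 3], [4]].
Insert 5: appended to row 1. P = [[1, 3, 5], [4]].
Insert 2: 2 bumps 3 from row 1; 3 bumps 4 from row 2; 4 starts row 3. P = [[1, 2, 5], [3], [4]].

So P = [[1, 2, 5], [3], [4]].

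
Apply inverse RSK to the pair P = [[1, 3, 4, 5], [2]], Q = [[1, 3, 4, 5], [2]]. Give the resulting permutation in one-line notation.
2 1 3 4 5

Reverse the RSK construction: for i from n down to 1, find the cell of Q containing i, remove the entry at that cell from P, and reverse-bump it up through P; the value ejected from row 1 is w(i).

Step i=5: Q has 5 at row 1, column 4; remove that cell from P, ejecting 5. So w(5) = 5. P is now [[1, 3, 4], [2]].
Step i=4: Q has 4 at row 1, column 3; remove that cell from P, ejecting 4. So w(4) = 4. P is now [[1, 3], [2]].
Step i=3: Q has 3 at row 1, column 2; remove that cell from P, ejecting 3. So w(3) = 3. P is now [[1], [2]].
Step i=2: Q has 2 at row 2, column 1; remove 2 from row 2 of P and reverse-bump: 2 enters row 1 and ejects 1. So w(2) = 1. P is now [[2]].
Step i=1: Q has 1 at row 1, column 1; remove that cell from P, ejecting 2. So w(1) = 2. P is now [].

So w = 2 1 3 4 5.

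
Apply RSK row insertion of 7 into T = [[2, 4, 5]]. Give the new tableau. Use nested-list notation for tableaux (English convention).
[[2, 4, 5, 7]]

7 is larger than every entry of row 1, so it is appended to row 1. The new tableau is [[2, 4, 5, 7]].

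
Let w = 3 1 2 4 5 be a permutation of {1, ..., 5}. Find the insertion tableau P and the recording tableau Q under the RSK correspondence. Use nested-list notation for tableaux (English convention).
Insert each entry of the permutation into P by Schensted row insertion, recording in Q the position of each new cell.

Insert 3: appended to row 1. P = [[3]].
Insert 1: 1 bumps 3 from row 1; 3 starts row 2. P = [[1], [3]].
Insert 2: appended to row 1. P = [[1, 2], [3]].
Insert 4: appended to row 1. P = [[1, 2, 4], [3]].
Insert 5: appended to row 1. P = [[1, 2, 4, 5], [3]].

So P = [[1, 2, 4, 5], [3]], Q = [[1, 3, 4, 5], [2]].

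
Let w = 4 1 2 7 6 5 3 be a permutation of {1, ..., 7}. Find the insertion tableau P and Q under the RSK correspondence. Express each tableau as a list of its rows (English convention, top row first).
P = [[1, 2, 3], [4, 5], [6], [7]], Q = [[1, 3, 4], [2, 5], [6], [7]]

Insert each entry of the permutation into P by Schensted row insertion, recording in Q the position of each new cell.

Insert 4: appended to row 1. P = [[4]].
Insert 1: 1 bumps 4 from row 1; 4 starts row 2. P = [[1], [4]].
Insert 2: appended to row 1. P = [[1, 2], [4]].
Insert 7: appended to row 1. P = [[1, 2, 7], [4]].
Insert 6: 6 bumps 7 from row 1; 7 appends to row 2. P = [[1, 2, 6], [4, 7]].
Insert 5: 5 bumps 6 from row 1; 6 bumps 7 from row 2; 7 starts row 3. P = [[1, 2, 5], [4, 6], [7]].
Insert 3: 3 bumps 5 from row 1; 5 bumps 6 from row 2; 6 bumps 7 from row 3; 7 starts row 4. P = [[1, 2, 3], [4, 5], [6], [7]].

So P = [[1, 2, 3], [4, 5], [6], [7]], Q = [[1, 3, 4], [2, 5], [6], [7]].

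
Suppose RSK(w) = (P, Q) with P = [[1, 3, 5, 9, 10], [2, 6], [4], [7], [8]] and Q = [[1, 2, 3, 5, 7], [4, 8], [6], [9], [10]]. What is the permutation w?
2 4 8 7 9 3 10 6 5 1

Reverse the RSK construction: for i from n down to 1, find the cell of Q containing i, remove the entry at that cell from P, and reverse-bump it up through P; the value ejected from row 1 is w(i).

Step i=10: Q has 10 at row 5, column 1; remove 8 from row 5 of P and reverse-bump: 8 enters row 4 and ejects 7; 7 enters row 3 and ejects 4; 4 enters row 2 and ejects 2; 2 enters row 1 and ejects 1. So w(10) = 1. P is now [[2, 3, 5, 9, 10], [4, 6], [7], [8]].
Step i=9: Q has 9 at row 4, column 1; remove 8 from row 4 of P and reverse-bump: 8 enters row 3 and ejects 7; 7 enters row 2 and ejects 6; 6 enters row 1 and ejects 5. So w(9) = 5. P is now [[2, 3, 6, 9, 10], [4, 7], [8]].
Step i=8: Q has 8 at row 2, column 2; remove 7 from row 2 of P and reverse-bump: 7 enters row 1 and ejects 6. So w(8) = 6. P is now [[2, 3, 7, 9, 10], [4], [8]].
Step i=7: Q has 7 at row 1, column 5; remove that cell from P, ejecting 10. So w(7) = 10. P is now [[2, 3, 7, 9], [4], [8]].
Step i=6: Q has 6 at row 3, column 1; remove 8 from row 3 of P and reverse-bump: 8 enters row 2 and ejects 4; 4 enters row 1 and ejects 3. So w(6) = 3. P is now [[2, 4, 7, 9], [8]].
Step i=5: Q has 5 at row 1, column 4; remove that cell from P, ejecting 9. So w(5) = 9. P is now [[2, 4, 7], [8]].
Step i=4: Q has 4 at row 2, column 1; remove 8 from row 2 of P and reverse-bump: 8 enters row 1 and ejects 7. So w(4) = 7. P is now [[2, 4, 8]].
Step i=3: Q has 3 at row 1, column 3; remove that cell from P, ejecting 8. So w(3) = 8. P is now [[2, 4]].
Step i=2: Q has 2 at row 1, column 2; remove that cell from P, ejecting 4. So w(2) = 4. P is now [[2]].
Step i=1: Q has 1 at row 1, column 1; remove that cell from P, ejecting 2. So w(1) = 2. P is now [].

So w = 2 4 8 7 9 3 10 6 5 1.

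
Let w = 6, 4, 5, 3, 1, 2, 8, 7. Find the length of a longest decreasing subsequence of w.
4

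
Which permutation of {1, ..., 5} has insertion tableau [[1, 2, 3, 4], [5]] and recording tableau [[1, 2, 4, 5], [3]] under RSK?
Reverse the RSK construction: for i from n down to 1, find the cell of Q containing i, remove the entry at that cell from P, and reverse-bump it up through P; the value ejected from row 1 is w(i).

Step i=5: Q has 5 at row 1, column 4; remove that cell from P, ejecting 4. So w(5) = 4. P is now [[1, 2, 3], [5]].
Step i=4: Q has 4 at row 1, column 3; remove that cell from P, ejecting 3. So w(4) = 3. P is now [[1, 2], [5]].
Step i=3: Q has 3 at row 2, column 1; remove 5 from row 2 of P and reverse-bump: 5 enters row 1 and ejects 2. So w(3) = 2. P is now [[1, 5]].
Step i=2: Q has 2 at row 1, column 2; remove that cell from P, ejecting 5. So w(2) = 5. P is now [[1]].
Step i=1: Q has 1 at row 1, column 1; remove that cell from P, ejecting 1. So w(1) = 1. P is now [].

So w = 1 5 2 3 4.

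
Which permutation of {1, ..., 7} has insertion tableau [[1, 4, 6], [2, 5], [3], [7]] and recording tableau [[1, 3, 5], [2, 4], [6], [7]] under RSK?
3 2 7 5 6 4 1

Reverse the RSK construction: for i from n down to 1, find the cell of Q containing i, remove the entry at that cell from P, and reverse-bump it up through P; the value ejected from row 1 is w(i).

Step i=7: Q has 7 at row 4, column 1; remove 7 from row 4 of P and reverse-bump: 7 enters row 3 and ejects 3; 3 enters row 2 and ejects 2; 2 enters row 1 and ejects 1. So w(7) = 1. P is now [[2, 4, 6], [3, 5], [7]].
Step i=6: Q has 6 at row 3, column 1; remove 7 from row 3 of P and reverse-bump: 7 enters row 2 and ejects 5; 5 enters row 1 and ejects 4. So w(6) = 4. P is now [[2, 5, 6], [3, 7]].
Step i=5: Q has 5 at row 1, column 3; remove that cell from P, ejecting 6. So w(5) = 6. P is now [[2, 5], [3, 7]].
Step i=4: Q has 4 at row 2, column 2; remove 7 from row 2 of P and reverse-bump: 7 enters row 1 and ejects 5. So w(4) = 5. P is now [[2, 7], [3]].
Step i=3: Q has 3 at row 1, column 2; remove that cell from P, ejecting 7. So w(3) = 7. P is now [[2], [3]].
Step i=2: Q has 2 at row 2, column 1; remove 3 from row 2 of P and reverse-bump: 3 enters row 1 and ejects 2. So w(2) = 2. P is now [[3]].
Step i=1: Q has 1 at row 1, column 1; remove that cell from P, ejecting 3. So w(1) = 3. P is now [].

So w = 3 2 7 5 6 4 1.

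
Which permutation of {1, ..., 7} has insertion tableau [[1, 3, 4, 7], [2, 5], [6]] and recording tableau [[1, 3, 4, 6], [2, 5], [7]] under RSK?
Reverse the RSK construction: for i from n down to 1, find the cell of Q containing i, remove the entry at that cell from P, and reverse-bump it up through P; the value ejected from row 1 is w(i).

Step i=7: Q has 7 at row 3, column 1; remove 6 from row 3 of P and reverse-bump: 6 enters row 2 and ejects 5; 5 enters row 1 and ejects 4. So w(7) = 4. P is now [[1, 3, 5, 7], [2, 6]].
Step i=6: Q has 6 at row 1, column 4; remove that cell from P, ejecting 7. So w(6) = 7. P is now [[1, 3, 5], [2, 6]].
Step i=5: Q has 5 at row 2, column 2; remove 6 from row 2 of P and reverse-bump: 6 enters row 1 and ejects 5. So w(5) = 5. P is now [[1, 3, 6], [2]].
Step i=4: Q has 4 at row 1, column 3; remove that cell from P, ejecting 6. So w(4) = 6. P is now [[1, 3], [2]].
Step i=3: Q has 3 at row 1, column 2; remove that cell from P, ejecting 3. So w(3) = 3. P is now [[1], [2]].
Step i=2: Q has 2 at row 2, column 1; remove 2 from row 2 of P and reverse-bump: 2 enters row 1 and ejects 1. So w(2) = 1. P is now [[2]].
Step i=1: Q has 1 at row 1, column 1; remove that cell from P, ejecting 2. So w(1) = 2. P is now [].

So w = 2 1 3 6 5 7 4.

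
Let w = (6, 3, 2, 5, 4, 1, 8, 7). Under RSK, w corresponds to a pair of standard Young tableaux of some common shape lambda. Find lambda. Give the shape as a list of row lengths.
[3, 3, 1, 1]

Row-insert each entry into an empty tableau.

After inserting 6: P = [[6]].
After inserting 3: P = [[3], [6]].
After inserting 2: P = [[2], [3], [6]].
After inserting 5: P = [[2, 5], [3], [6]].
After inserting 4: P = [[2, 4], [3, 5], [6]].
After inserting 1: P = [[1, 4], [2, 5], [3], [6]].
After inserting 8: P = [[1, 4, 8], [2, 5], [3], [6]].
After inserting 7: P = [[1, 4, 7], [2, 5, 8], [3], [6]].

The final insertion tableau P = [[1, 4, 7], [2, 5, 8], [3], [6]] has shape [3, 3, 1, 1].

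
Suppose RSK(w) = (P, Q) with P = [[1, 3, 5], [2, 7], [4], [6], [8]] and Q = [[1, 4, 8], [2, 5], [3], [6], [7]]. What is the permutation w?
Reverse RSK: for i = n, n-1, ..., 1, locate i in Q, remove the corresponding corner cell from P, and reverse-bump its entry up through P; the value ejected from row 1 is w(i).

So w = 8 6 2 7 4 3 1 5.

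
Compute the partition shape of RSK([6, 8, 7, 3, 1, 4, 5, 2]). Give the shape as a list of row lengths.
Row-insert each entry into an empty tableau.

After inserting 6: P = [[6]].
After inserting 8: P = [[6, 8]].
After inserting 7: P = [[6, 7], [8]].
After inserting 3: P = [[3, 7], [6], [8]].
After inserting 1: P = [[1, 7], [3], [6], [8]].
After inserting 4: P = [[1, 4], [3, 7], [6], [8]].
After inserting 5: P = [[1, 4, 5], [3, 7], [6], [8]].
After inserting 2: P = [[1, 2, 5], [3, 4], [6, 7], [8]].

The final insertion tableau P = [[1, 2, 5], [3, 4], [6, 7], [8]] has shape [3, 2, 2, 1].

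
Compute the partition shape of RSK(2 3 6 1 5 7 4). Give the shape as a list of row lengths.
[4, 2, 1]

Row-insert each entry into an empty tableau.

After inserting 2: P = [[2]].
After inserting 3: P = [[2, 3]].
After inserting 6: P = [[2, 3, 6]].
After inserting 1: P = [[1, 3, 6], [2]].
After inserting 5: P = [[1, 3, 5], [2, 6]].
After inserting 7: P = [[1, 3, 5, 7], [2, 6]].
After inserting 4: P = [[1, 3, 4, 7], [2, 5], [6]].

The final insertion tableau P = [[1, 3, 4, 7], [2, 5], [6]] has shape [4, 2, 1].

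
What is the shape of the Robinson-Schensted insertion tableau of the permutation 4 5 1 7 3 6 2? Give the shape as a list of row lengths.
RSK row insertion gives P = [[1, 2, 6], [3, 5, 7], [4]], which has shape [3, 3, 1].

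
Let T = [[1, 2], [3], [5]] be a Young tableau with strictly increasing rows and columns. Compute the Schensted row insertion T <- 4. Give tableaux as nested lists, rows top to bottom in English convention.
[[1, 2, 4], [3], [5]]

4 is larger than every entry of row 1, so it is appended to row 1. The new tableau is [[1, 2, 4], [3], [5]].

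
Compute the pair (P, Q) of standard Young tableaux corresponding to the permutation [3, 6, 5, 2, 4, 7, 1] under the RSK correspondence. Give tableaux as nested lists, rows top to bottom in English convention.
P = [[1, 4, 7], [2, 5], [3], [6]], Q = [[1, 2, 6], [3, 5], [4], [7]]

Insert each entry of the permutation into P by Schensted row insertion, recording in Q the position of each new cell.

Insert 3: appended to row 1. P = [[3]].
Insert 6: appended to row 1. P = [[3, 6]].
Insert 5: 5 bumps 6 from row 1; 6 starts row 2. P = [[3, 5], [6]].
Insert 2: 2 bumps 3 from row 1; 3 bumps 6 from row 2; 6 starts row 3. P = [[2, 5], [3], [6]].
Insert 4: 4 bumps 5 from row 1; 5 appends to row 2. P = [[2, 4], [3, 5], [6]].
Insert 7: appended to row 1. P = [[2, 4, 7], [3, 5], [6]].
Insert 1: 1 bumps 2 from row 1; 2 bumps 3 from row 2; 3 bumps 6 from row 3; 6 starts row 4. P = [[1, 4, 7], [2, 5], [3], [6]].

So P = [[1, 4, 7], [2, 5], [3], [6]], Q = [[1, 2, 6], [3, 5], [4], [7]].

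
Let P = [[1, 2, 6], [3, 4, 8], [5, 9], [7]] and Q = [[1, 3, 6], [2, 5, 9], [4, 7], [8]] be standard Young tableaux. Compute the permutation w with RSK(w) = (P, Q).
Reverse RSK: for i = n, n-1, ..., 1, locate i in Q, remove the corresponding corner cell from P, and reverse-bump its entry up through P; the value ejected from row 1 is w(i).

So w = 7 3 9 1 5 8 4 2 6.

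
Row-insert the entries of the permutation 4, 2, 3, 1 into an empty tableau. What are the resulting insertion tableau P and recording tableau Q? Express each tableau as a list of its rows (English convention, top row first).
Insert each entry of the permutation into P by Schensted row insertion, recording in Q the position of each new cell.

Insert 4: appended to row 1. P = [[4]].
Insert 2: 2 bumps 4 from row 1; 4 starts row 2. P = [[2], [4]].
Insert 3: appended to row 1. P = [[2, 3], [4]].
Insert 1: 1 bumps 2 from row 1; 2 bumps 4 from row 2; 4 starts row 3. P = [[1, 3], [2], [4]].

So P = [[1, 3], [2], [4]], Q = [[1, 3], [2], [4]].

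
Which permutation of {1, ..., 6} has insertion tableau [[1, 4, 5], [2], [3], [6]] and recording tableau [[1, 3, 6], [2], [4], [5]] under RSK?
6 3 4 2 1 5

Reverse the RSK construction: for i from n down to 1, find the cell of Q containing i, remove the entry at that cell from P, and reverse-bump it up through P; the value ejected from row 1 is w(i).

Step i=6: Q has 6 at row 1, column 3; remove that cell from P, ejecting 5. So w(6) = 5. P is now [[1, 4], [2], [3], [6]].
Step i=5: Q has 5 at row 4, column 1; remove 6 from row 4 of P and reverse-bump: 6 enters row 3 and ejects 3; 3 enters row 2 and ejects 2; 2 enters row 1 and ejects 1. So w(5) = 1. P is now [[2, 4], [3], [6]].
Step i=4: Q has 4 at row 3, column 1; remove 6 from row 3 of P and reverse-bump: 6 enters row 2 and ejects 3; 3 enters row 1 and ejects 2. So w(4) = 2. P is now [[3, 4], [6]].
Step i=3: Q has 3 at row 1, column 2; remove that cell from P, ejecting 4. So w(3) = 4. P is now [[3], [6]].
Step i=2: Q has 2 at row 2, column 1; remove 6 from row 2 of P and reverse-bump: 6 enters row 1 and ejects 3. So w(2) = 3. P is now [[6]].
Step i=1: Q has 1 at row 1, column 1; remove that cell from P, ejecting 6. So w(1) = 6. P is now [].

So w = 6 3 4 2 1 5.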